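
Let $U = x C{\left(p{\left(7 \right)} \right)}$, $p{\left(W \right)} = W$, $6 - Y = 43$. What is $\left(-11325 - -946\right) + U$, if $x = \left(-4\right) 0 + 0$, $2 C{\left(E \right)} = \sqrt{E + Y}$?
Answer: $-10379$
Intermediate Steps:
$Y = -37$ ($Y = 6 - 43 = -37$)
$C{\left(E \right)} = \frac{\sqrt{-37 + E}}{2}$ ($C{\left(E \right)} = \frac{\sqrt{E - 37}}{2} = \frac{\sqrt{-37 + E}}{2}$)
$x = 0$ ($x = 0 + 0 = 0$)
$U = 0$ ($U = 0 \frac{\sqrt{-37 + 7}}{2} = 0 \frac{\sqrt{-30}}{2} = 0 \frac{i \sqrt{30}}{2} = 0$)
$\left(-11325 - -946\right) + U = \left(-11325 - -946\right) + 0 = \left(-11325 + 946\right) + 0 = -10379 + 0 = -10379$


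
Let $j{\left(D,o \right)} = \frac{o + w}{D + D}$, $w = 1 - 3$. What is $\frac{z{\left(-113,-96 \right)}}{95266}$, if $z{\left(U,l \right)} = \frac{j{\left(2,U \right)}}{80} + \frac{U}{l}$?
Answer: $\frac{157}{18291072} \approx 8.5834 \cdot 10^{-6}$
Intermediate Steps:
$w = -2$ ($w = 1 - 3 = -2$)
$j{\left(D,o \right)} = \frac{-2 + o}{2 D}$ ($j{\left(D,o \right)} = \frac{o - 2}{D + D} = \frac{-2 + o}{2 D}$)
$z{\left(U,l \right)} = - \frac{1}{160} + \frac{U}{320} + \frac{U}{l}$ ($z{\left(U,l \right)} = \frac{\frac{1}{2} \cdot \frac{1}{2} \left(-2 + U\right)}{80} + \frac{U}{l} = \frac{1}{2} \cdot \frac{1}{2} \left(-2 + U\right) \frac{1}{80} + \frac{U}{l} = \left(- \frac{1}{2} + \frac{U}{4}\right) \frac{1}{80} + \frac{U}{l} = \left(- \frac{1}{160} + \frac{U}{320}\right) + \frac{U}{l} = - \frac{1}{160} + \frac{U}{320} + \frac{U}{l}$)
$\frac{z{\left(-113,-96 \right)}}{95266} = \frac{\frac{1}{-96} \left(-113 + \frac{1}{320} \left(-96\right) \left(-2 - 113\right)\right)}{95266} = - \frac{-113 + \frac{1}{320} \left(-96\right) \left(-115\right)}{96} \cdot \frac{1}{95266} = - \frac{-113 + \frac{69}{2}}{96} \cdot \frac{1}{95266} = \left(- \frac{1}{96}\right) \left(- \frac{157}{2}\right) \frac{1}{95266} = \frac{157}{192} \cdot \frac{1}{95266} = \frac{157}{18291072}$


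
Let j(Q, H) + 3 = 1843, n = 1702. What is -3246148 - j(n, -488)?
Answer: -3247988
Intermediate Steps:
j(Q, H) = 1840 (j(Q, H) = -3 + 1843 = 1840)
-3246148 - j(n, -488) = -3246148 - 1*1840 = -3246148 - 1840 = -3247988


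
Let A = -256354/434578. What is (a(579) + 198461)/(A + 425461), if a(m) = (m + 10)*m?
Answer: 29306419297/23111966763 ≈ 1.2680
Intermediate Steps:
A = -128177/217289 (A = -256354*1/434578 = -128177/217289 ≈ -0.58989)
a(m) = m*(10 + m) (a(m) = (10 + m)*m = m*(10 + m))
(a(579) + 198461)/(A + 425461) = (579*(10 + 579) + 198461)/(-128177/217289 + 425461) = (579*589 + 198461)/(92447867052/217289) = (341031 + 198461)*(217289/92447867052) = 539492*(217289/92447867052) = 29306419297/23111966763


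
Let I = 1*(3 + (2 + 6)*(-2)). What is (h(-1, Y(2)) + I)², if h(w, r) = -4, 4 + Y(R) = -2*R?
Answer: 289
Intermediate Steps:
Y(R) = -4 - 2*R
I = -13 (I = 1*(3 + 8*(-2)) = 1*(3 - 16) = 1*(-13) = -13)
(h(-1, Y(2)) + I)² = (-4 - 13)² = (-17)² = 289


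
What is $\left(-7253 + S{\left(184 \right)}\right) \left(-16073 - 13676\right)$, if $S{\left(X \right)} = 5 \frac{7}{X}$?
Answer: $\frac{39700546233}{184} \approx 2.1576 \cdot 10^{8}$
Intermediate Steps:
$S{\left(X \right)} = \frac{35}{X}$
$\left(-7253 + S{\left(184 \right)}\right) \left(-16073 - 13676\right) = \left(-7253 + \frac{35}{184}\right) \left(-16073 - 13676\right) = \left(-7253 + 35 \cdot \frac{1}{184}\right) \left(-29749\right) = \left(-7253 + \frac{35}{184}\right) \left(-29749\right) = \left(- \frac{1334517}{184}\right) \left(-29749\right) = \frac{39700546233}{184}$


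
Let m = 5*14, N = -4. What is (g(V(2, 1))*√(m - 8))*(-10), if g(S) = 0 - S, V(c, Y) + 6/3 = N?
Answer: -60*√62 ≈ -472.44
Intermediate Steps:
V(c, Y) = -6 (V(c, Y) = -2 - 4 = -6)
g(S) = -S
m = 70
(g(V(2, 1))*√(m - 8))*(-10) = ((-1*(-6))*√(70 - 8))*(-10) = (6*√62)*(-10) = -60*√62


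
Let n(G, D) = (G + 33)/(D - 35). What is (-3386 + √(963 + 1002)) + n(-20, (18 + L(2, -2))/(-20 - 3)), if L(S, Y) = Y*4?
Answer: -2759889/815 + √1965 ≈ -3342.0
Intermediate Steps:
L(S, Y) = 4*Y
n(G, D) = (33 + G)/(-35 + D)
(-3386 + √(963 + 1002)) + n(-20, (18 + L(2, -2))/(-20 - 3)) = (-3386 + √(963 + 1002)) + (33 - 20)/(-35 + (18 + 4*(-2))/(-20 - 3)) = (-3386 + √1965) + 13/(-35 + (18 - 8)/(-23)) = (-3386 + √1965) + 13/(-35 + 10*(-1/23)) = (-3386 + √1965) + 13/(-35 - 10/23) = (-3386 + √1965) + 13/(-815/23) = (-3386 + √1965) - 23/815*13 = (-3386 + √1965) - 299/815 = -2759889/815 + √1965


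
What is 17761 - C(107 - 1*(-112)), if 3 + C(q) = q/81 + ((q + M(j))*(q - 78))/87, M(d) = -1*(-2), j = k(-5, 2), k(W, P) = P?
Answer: 13626646/783 ≈ 17403.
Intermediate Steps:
j = 2
M(d) = 2
C(q) = -3 + q/81 + (-78 + q)*(2 + q)/87 (C(q) = -3 + (q/81 + ((q + 2)*(q - 78))/87) = -3 + (q*(1/81) + ((2 + q)*(-78 + q))*(1/87)) = -3 + (q/81 + ((-78 + q)*(2 + q))*(1/87)) = -3 + (q/81 + (-78 + q)*(2 + q)/87) = -3 + q/81 + (-78 + q)*(2 + q)/87)
17761 - C(107 - 1*(-112)) = 17761 - (-139/29 - 2023*(107 - 1*(-112))/2349 + (107 - 1*(-112))²/87) = 17761 - (-139/29 - 2023*(107 + 112)/2349 + (107 + 112)²/87) = 17761 - (-139/29 - 2023/2349*219 + (1/87)*219²) = 17761 - (-139/29 - 147679/783 + (1/87)*47961) = 17761 - (-139/29 - 147679/783 + 15987/29) = 17761 - 1*280217/783 = 17761 - 280217/783 = 13626646/783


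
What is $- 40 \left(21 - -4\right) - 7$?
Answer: $-1007$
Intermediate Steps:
$- 40 \left(21 - -4\right) - 7 = - 40 \left(21 + 4\right) - 7 = \left(-40\right) 25 - 7 = -1000 - 7 = -1007$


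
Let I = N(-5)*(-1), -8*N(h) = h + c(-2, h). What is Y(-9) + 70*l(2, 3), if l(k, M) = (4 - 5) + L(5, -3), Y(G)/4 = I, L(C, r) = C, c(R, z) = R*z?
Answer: 565/2 ≈ 282.50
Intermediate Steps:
N(h) = h/8 (N(h) = -(h - 2*h)/8 = -(-1)*h/8 = h/8)
I = 5/8 (I = ((⅛)*(-5))*(-1) = -5/8*(-1) = 5/8 ≈ 0.62500)
Y(G) = 5/2 (Y(G) = 4*(5/8) = 5/2)
l(k, M) = 4 (l(k, M) = (4 - 5) + 5 = -1 + 5 = 4)
Y(-9) + 70*l(2, 3) = 5/2 + 70*4 = 5/2 + 280 = 565/2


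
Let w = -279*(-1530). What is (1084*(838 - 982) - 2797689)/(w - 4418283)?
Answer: 984595/1330471 ≈ 0.74004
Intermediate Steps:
w = 426870
(1084*(838 - 982) - 2797689)/(w - 4418283) = (1084*(838 - 982) - 2797689)/(426870 - 4418283) = (1084*(-144) - 2797689)/(-3991413) = (-156096 - 2797689)*(-1/3991413) = -2953785*(-1/3991413) = 984595/1330471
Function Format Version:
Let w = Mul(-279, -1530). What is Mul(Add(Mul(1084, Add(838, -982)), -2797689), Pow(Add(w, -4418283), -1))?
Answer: Rational(984595, 1330471) ≈ 0.74004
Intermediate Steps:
w = 426870
Mul(Add(Mul(1084, Add(838, -982)), -2797689), Pow(Add(w, -4418283), -1)) = Mul(Add(Mul(1084, Add(838, -982)), -2797689), Pow(Add(426870, -4418283), -1)) = Mul(Add(Mul(1084, -144), -2797689), Pow(-3991413, -1)) = Mul(Add(-156096, -2797689), Rational(-1, 3991413)) = Mul(-2953785, Rational(-1, 3991413)) = Rational(984595, 1330471)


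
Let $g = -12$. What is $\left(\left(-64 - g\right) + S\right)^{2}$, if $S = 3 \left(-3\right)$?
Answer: $3721$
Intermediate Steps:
$S = -9$
$\left(\left(-64 - g\right) + S\right)^{2} = \left(\left(-64 - -12\right) - 9\right)^{2} = \left(\left(-64 + 12\right) - 9\right)^{2} = \left(-52 - 9\right)^{2} = \left(-61\right)^{2} = 3721$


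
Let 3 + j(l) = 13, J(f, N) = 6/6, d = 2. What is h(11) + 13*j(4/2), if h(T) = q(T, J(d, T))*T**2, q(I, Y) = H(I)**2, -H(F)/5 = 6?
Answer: 109030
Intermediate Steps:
H(F) = -30 (H(F) = -5*6 = -30)
J(f, N) = 1 (J(f, N) = 6*(1/6) = 1)
q(I, Y) = 900 (q(I, Y) = (-30)**2 = 900)
h(T) = 900*T**2
j(l) = 10 (j(l) = -3 + 13 = 10)
h(11) + 13*j(4/2) = 900*11**2 + 13*10 = 900*121 + 130 = 108900 + 130 = 109030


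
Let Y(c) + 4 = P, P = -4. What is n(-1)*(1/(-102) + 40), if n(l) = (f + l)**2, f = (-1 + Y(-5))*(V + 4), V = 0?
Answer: 5584151/102 ≈ 54747.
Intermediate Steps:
Y(c) = -8 (Y(c) = -4 - 4 = -8)
f = -36 (f = (-1 - 8)*(0 + 4) = -9*4 = -36)
n(l) = (-36 + l)**2
n(-1)*(1/(-102) + 40) = (-36 - 1)**2*(1/(-102) + 40) = (-37)**2*(-1/102 + 40) = 1369*(4079/102) = 5584151/102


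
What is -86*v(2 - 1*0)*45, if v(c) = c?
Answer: -7740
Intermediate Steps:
-86*v(2 - 1*0)*45 = -86*(2 - 1*0)*45 = -86*(2 + 0)*45 = -172*45 = -86*90 = -7740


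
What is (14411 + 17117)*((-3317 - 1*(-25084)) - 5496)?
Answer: 512992088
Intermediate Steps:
(14411 + 17117)*((-3317 - 1*(-25084)) - 5496) = 31528*((-3317 + 25084) - 5496) = 31528*(21767 - 5496) = 31528*16271 = 512992088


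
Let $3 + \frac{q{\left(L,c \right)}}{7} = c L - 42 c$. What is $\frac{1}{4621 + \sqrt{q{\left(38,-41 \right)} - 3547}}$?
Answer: $\frac{4621}{21356061} - \frac{22 i \sqrt{5}}{21356061} \approx 0.00021638 - 2.3035 \cdot 10^{-6} i$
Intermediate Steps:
$q{\left(L,c \right)} = -21 - 294 c + 7 L c$ ($q{\left(L,c \right)} = -21 + 7 \left(c L - 42 c\right) = -21 + 7 \left(L c - 42 c\right) = -21 + 7 \left(- 42 c + L c\right) = -21 + \left(- 294 c + 7 L c\right) = -21 - 294 c + 7 L c$)
$\frac{1}{4621 + \sqrt{q{\left(38,-41 \right)} - 3547}} = \frac{1}{4621 + \sqrt{\left(-21 - -12054 + 7 \cdot 38 \left(-41\right)\right) - 3547}} = \frac{1}{4621 + \sqrt{\left(-21 + 12054 - 10906\right) - 3547}} = \frac{1}{4621 + \sqrt{1127 - 3547}} = \frac{1}{4621 + \sqrt{-2420}} = \frac{1}{4621 + 22 i \sqrt{5}}$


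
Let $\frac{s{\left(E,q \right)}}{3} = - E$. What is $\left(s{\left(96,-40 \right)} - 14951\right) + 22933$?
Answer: $7694$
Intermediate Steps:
$s{\left(E,q \right)} = - 3 E$ ($s{\left(E,q \right)} = 3 \left(- E\right) = - 3 E$)
$\left(s{\left(96,-40 \right)} - 14951\right) + 22933 = \left(\left(-3\right) 96 - 14951\right) + 22933 = \left(-288 - 14951\right) + 22933 = -15239 + 22933 = 7694$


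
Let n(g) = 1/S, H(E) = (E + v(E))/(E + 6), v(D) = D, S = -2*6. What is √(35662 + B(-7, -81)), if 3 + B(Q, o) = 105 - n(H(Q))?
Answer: √1287507/6 ≈ 189.11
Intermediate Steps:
S = -12
H(E) = 2*E/(6 + E) (H(E) = (E + E)/(E + 6) = (2*E)/(6 + E) = 2*E/(6 + E))
n(g) = -1/12 (n(g) = 1/(-12) = -1/12)
B(Q, o) = 1225/12 (B(Q, o) = -3 + (105 - 1*(-1/12)) = -3 + (105 + 1/12) = -3 + 1261/12 = 1225/12)
√(35662 + B(-7, -81)) = √(35662 + 1225/12) = √(429169/12) = √1287507/6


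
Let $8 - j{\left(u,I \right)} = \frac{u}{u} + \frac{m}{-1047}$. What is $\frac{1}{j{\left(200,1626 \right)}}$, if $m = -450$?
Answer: $\frac{349}{2293} \approx 0.1522$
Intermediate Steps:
$j{\left(u,I \right)} = \frac{2293}{349}$ ($j{\left(u,I \right)} = 8 - \left(\frac{u}{u} - \frac{450}{-1047}\right) = 8 - \left(1 - - \frac{150}{349}\right) = 8 - \left(1 + \frac{150}{349}\right) = 8 - \frac{499}{349} = \frac{2293}{349}$)
$\frac{1}{j{\left(200,1626 \right)}} = \frac{1}{\frac{2293}{349}} = \frac{349}{2293}$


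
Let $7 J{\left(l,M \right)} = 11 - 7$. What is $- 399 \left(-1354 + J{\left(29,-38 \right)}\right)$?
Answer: $540018$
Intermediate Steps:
$J{\left(l,M \right)} = \frac{4}{7}$ ($J{\left(l,M \right)} = \frac{11 - 7}{7} = \frac{1}{7} \cdot 4 = \frac{4}{7}$)
$- 399 \left(-1354 + J{\left(29,-38 \right)}\right) = - 399 \left(-1354 + \frac{4}{7}\right) = \left(-399\right) \left(- \frac{9474}{7}\right) = 540018$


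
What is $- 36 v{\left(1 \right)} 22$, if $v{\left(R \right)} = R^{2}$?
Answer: $-792$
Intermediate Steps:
$- 36 v{\left(1 \right)} 22 = - 36 \cdot 1^{2} \cdot 22 = \left(-36\right) 1 \cdot 22 = \left(-36\right) 22 = -792$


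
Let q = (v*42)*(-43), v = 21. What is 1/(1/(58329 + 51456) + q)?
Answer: -109785/4163705909 ≈ -2.6367e-5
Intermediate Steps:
q = -37926 (q = (21*42)*(-43) = 882*(-43) = -37926)
1/(1/(58329 + 51456) + q) = 1/(1/(58329 + 51456) - 37926) = 1/(1/109785 - 37926) = 1/(-4163705909/109785) = -109785/4163705909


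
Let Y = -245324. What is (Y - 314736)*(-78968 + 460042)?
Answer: -213424304440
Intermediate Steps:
(Y - 314736)*(-78968 + 460042) = (-245324 - 314736)*(-78968 + 460042) = -560060*381074 = -213424304440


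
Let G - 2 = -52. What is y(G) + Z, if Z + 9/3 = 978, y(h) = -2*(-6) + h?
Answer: 937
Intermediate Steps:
G = -50 (G = 2 - 52 = -50)
y(h) = 12 + h
Z = 975 (Z = -3 + 978 = 975)
y(G) + Z = (12 - 50) + 975 = -38 + 975 = 937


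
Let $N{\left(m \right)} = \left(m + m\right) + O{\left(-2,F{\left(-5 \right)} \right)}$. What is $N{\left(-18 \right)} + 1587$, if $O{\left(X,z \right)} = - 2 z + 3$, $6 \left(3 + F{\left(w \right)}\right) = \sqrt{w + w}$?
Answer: $1560 - \frac{i \sqrt{10}}{3} \approx 1560.0 - 1.0541 i$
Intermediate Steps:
$F{\left(w \right)} = -3 + \frac{\sqrt{2} \sqrt{w}}{6}$ ($F{\left(w \right)} = -3 + \frac{\sqrt{w + w}}{6} = -3 + \frac{\sqrt{2 w}}{6} = -3 + \frac{\sqrt{2} \sqrt{w}}{6}$)
$O{\left(X,z \right)} = 3 - 2 z$
$N{\left(m \right)} = 9 + 2 m - \frac{i \sqrt{10}}{3}$ ($N{\left(m \right)} = \left(m + m\right) + \left(3 - 2 \left(-3 + \frac{\sqrt{2} \sqrt{-5}}{6}\right)\right) = 2 m + \left(3 - 2 \left(-3 + \frac{\sqrt{2} i \sqrt{5}}{6}\right)\right) = 2 m + \left(3 - 2 \left(-3 + \frac{i \sqrt{10}}{6}\right)\right) = 2 m + \left(3 + \left(6 - \frac{i \sqrt{10}}{3}\right)\right) = 2 m + \left(9 - \frac{i \sqrt{10}}{3}\right) = 9 + 2 m - \frac{i \sqrt{10}}{3}$)
$N{\left(-18 \right)} + 1587 = \left(9 + 2 \left(-18\right) - \frac{i \sqrt{10}}{3}\right) + 1587 = \left(9 - 36 - \frac{i \sqrt{10}}{3}\right) + 1587 = \left(-27 - \frac{i \sqrt{10}}{3}\right) + 1587 = 1560 - \frac{i \sqrt{10}}{3}$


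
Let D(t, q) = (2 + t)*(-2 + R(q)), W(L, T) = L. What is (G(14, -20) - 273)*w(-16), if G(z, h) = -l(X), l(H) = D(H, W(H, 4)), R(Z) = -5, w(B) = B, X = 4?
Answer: 3696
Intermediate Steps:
D(t, q) = -14 - 7*t (D(t, q) = (2 + t)*(-2 - 5) = (2 + t)*(-7) = -14 - 7*t)
l(H) = -14 - 7*H
G(z, h) = 42 (G(z, h) = -(-14 - 7*4) = -(-14 - 28) = -1*(-42) = 42)
(G(14, -20) - 273)*w(-16) = (42 - 273)*(-16) = -231*(-16) = 3696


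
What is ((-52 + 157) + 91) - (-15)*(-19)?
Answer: -89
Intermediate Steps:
((-52 + 157) + 91) - (-15)*(-19) = (105 + 91) - 1*285 = 196 - 285 = -89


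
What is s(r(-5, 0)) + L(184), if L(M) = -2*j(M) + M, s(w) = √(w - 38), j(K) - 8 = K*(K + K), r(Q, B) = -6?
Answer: -135256 + 2*I*√11 ≈ -1.3526e+5 + 6.6332*I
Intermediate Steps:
j(K) = 8 + 2*K² (j(K) = 8 + K*(K + K) = 8 + K*(2*K) = 8 + 2*K²)
s(w) = √(-38 + w)
L(M) = -16 + M - 4*M² (L(M) = -2*(8 + 2*M²) + M = (-16 - 4*M²) + M = -16 + M - 4*M²)
s(r(-5, 0)) + L(184) = √(-38 - 6) + (-16 + 184 - 4*184²) = √(-44) + (-16 + 184 - 4*33856) = 2*I*√11 + (-16 + 184 - 135424) = 2*I*√11 - 135256 = -135256 + 2*I*√11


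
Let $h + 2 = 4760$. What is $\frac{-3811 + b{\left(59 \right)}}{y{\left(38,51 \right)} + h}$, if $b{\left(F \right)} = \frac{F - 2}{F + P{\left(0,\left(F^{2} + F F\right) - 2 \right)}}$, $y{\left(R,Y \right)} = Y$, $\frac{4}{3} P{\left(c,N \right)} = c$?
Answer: $- \frac{224792}{283731} \approx -0.79227$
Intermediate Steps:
$h = 4758$ ($h = -2 + 4760 = 4758$)
$P{\left(c,N \right)} = \frac{3 c}{4}$
$b{\left(F \right)} = \frac{-2 + F}{F}$ ($b{\left(F \right)} = \frac{F - 2}{F + \frac{3}{4} \cdot 0} = \frac{-2 + F}{F + 0} = \frac{-2 + F}{F}$)
$\frac{-3811 + b{\left(59 \right)}}{y{\left(38,51 \right)} + h} = \frac{-3811 + \frac{-2 + 59}{59}}{51 + 4758} = \frac{-3811 + \frac{1}{59} \cdot 57}{4809} = \left(-3811 + \frac{57}{59}\right) \frac{1}{4809} = \left(- \frac{224792}{59}\right) \frac{1}{4809} = - \frac{224792}{283731}$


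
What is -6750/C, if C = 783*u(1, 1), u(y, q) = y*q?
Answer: -250/29 ≈ -8.6207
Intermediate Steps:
u(y, q) = q*y
C = 783 (C = 783*(1*1) = 783*1 = 783)
-6750/C = -6750/783 = -6750*1/783 = -250/29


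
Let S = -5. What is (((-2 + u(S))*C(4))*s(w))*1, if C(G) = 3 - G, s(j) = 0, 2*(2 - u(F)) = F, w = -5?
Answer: 0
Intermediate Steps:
u(F) = 2 - F/2
(((-2 + u(S))*C(4))*s(w))*1 = (((-2 + (2 - ½*(-5)))*(3 - 1*4))*0)*1 = (((-2 + (2 + 5/2))*(3 - 4))*0)*1 = (((-2 + 9/2)*(-1))*0)*1 = (((5/2)*(-1))*0)*1 = -5/2*0*1 = 0*1 = 0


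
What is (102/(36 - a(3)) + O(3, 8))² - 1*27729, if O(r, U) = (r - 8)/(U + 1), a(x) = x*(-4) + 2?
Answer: -1188041585/42849 ≈ -27726.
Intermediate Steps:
a(x) = 2 - 4*x (a(x) = -4*x + 2 = 2 - 4*x)
O(r, U) = (-8 + r)/(1 + U)
(102/(36 - a(3)) + O(3, 8))² - 1*27729 = (102/(36 - (2 - 4*3)) + (-8 + 3)/(1 + 8))² - 1*27729 = (102/(36 - (2 - 12)) - 5/9)² - 27729 = (102/(36 - 1*(-10)) + (⅑)*(-5))² - 27729 = (102/(36 + 10) - 5/9)² - 27729 = (102/46 - 5/9)² - 27729 = (102*(1/46) - 5/9)² - 27729 = (51/23 - 5/9)² - 27729 = (344/207)² - 27729 = 118336/42849 - 27729 = -1188041585/42849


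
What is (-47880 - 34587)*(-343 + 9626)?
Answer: -765541161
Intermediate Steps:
(-47880 - 34587)*(-343 + 9626) = -82467*9283 = -765541161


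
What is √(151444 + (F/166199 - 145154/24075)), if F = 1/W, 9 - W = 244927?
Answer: 7*√13191281747069338360083560683022/65331728324610 ≈ 389.15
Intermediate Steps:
W = -244918 (W = 9 - 1*244927 = 9 - 244927 = -244918)
F = -1/244918 (F = 1/(-244918) = -1/244918 ≈ -4.0830e-6)
√(151444 + (F/166199 - 145154/24075)) = √(151444 + (-1/244918/166199 - 145154/24075)) = √(151444 + (-1/244918*1/166199 - 145154*1/24075)) = √(151444 + (-1/40705126682 - 145154/24075)) = √(151444 - 5908511958423103/979975924869150) = √(148405565453925129497/979975924869150) = 7*√13191281747069338360083560683022/65331728324610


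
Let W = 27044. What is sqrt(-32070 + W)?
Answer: I*sqrt(5026) ≈ 70.894*I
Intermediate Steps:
sqrt(-32070 + W) = sqrt(-32070 + 27044) = sqrt(-5026) = I*sqrt(5026)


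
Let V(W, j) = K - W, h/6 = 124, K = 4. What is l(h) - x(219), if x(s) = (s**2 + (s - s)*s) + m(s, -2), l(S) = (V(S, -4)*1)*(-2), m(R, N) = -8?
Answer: -46473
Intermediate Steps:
h = 744 (h = 6*124 = 744)
V(W, j) = 4 - W
l(S) = -8 + 2*S (l(S) = ((4 - S)*1)*(-2) = (4 - S)*(-2) = -8 + 2*S)
x(s) = -8 + s**2 (x(s) = (s**2 + (s - s)*s) - 8 = (s**2 + 0*s) - 8 = (s**2 + 0) - 8 = s**2 - 8 = -8 + s**2)
l(h) - x(219) = (-8 + 2*744) - (-8 + 219**2) = (-8 + 1488) - (-8 + 47961) = 1480 - 1*47953 = 1480 - 47953 = -46473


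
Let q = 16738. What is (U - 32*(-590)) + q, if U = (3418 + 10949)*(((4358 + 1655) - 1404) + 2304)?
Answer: 99354689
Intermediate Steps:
U = 99319071 (U = 14367*((6013 - 1404) + 2304) = 14367*(4609 + 2304) = 14367*6913 = 99319071)
(U - 32*(-590)) + q = (99319071 - 32*(-590)) + 16738 = (99319071 + 18880) + 16738 = 99337951 + 16738 = 99354689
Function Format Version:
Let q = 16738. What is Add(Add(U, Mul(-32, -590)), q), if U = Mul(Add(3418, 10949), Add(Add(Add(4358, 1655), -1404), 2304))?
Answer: 99354689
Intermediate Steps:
U = 99319071 (U = Mul(14367, Add(Add(6013, -1404), 2304)) = Mul(14367, Add(4609, 2304)) = Mul(14367, 6913) = 99319071)
Add(Add(U, Mul(-32, -590)), q) = Add(Add(99319071, Mul(-32, -590)), 16738) = Add(Add(99319071, 18880), 16738) = Add(99337951, 16738) = 99354689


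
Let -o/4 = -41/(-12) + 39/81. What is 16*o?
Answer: -6736/27 ≈ -249.48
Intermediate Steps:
o = -421/27 (o = -4*(-41/(-12) + 39/81) = -4*(-41*(-1/12) + 39*(1/81)) = -4*(41/12 + 13/27) = -4*421/108 = -421/27 ≈ -15.593)
16*o = 16*(-421/27) = -6736/27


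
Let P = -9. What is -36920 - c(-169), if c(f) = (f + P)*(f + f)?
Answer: -97084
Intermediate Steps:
c(f) = 2*f*(-9 + f) (c(f) = (f - 9)*(f + f) = (-9 + f)*(2*f) = 2*f*(-9 + f))
-36920 - c(-169) = -36920 - 2*(-169)*(-9 - 169) = -36920 - 2*(-169)*(-178) = -36920 - 1*60164 = -36920 - 60164 = -97084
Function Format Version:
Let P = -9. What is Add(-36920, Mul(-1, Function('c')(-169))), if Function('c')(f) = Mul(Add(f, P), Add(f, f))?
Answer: -97084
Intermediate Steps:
Function('c')(f) = Mul(2, f, Add(-9, f)) (Function('c')(f) = Mul(Add(f, -9), Add(f, f)) = Mul(Add(-9, f), Mul(2, f)) = Mul(2, f, Add(-9, f)))
Add(-36920, Mul(-1, Function('c')(-169))) = Add(-36920, Mul(-1, Mul(2, -169, Add(-9, -169)))) = Add(-36920, Mul(-1, Mul(2, -169, -178))) = Add(-36920, Mul(-1, 60164)) = Add(-36920, -60164) = -97084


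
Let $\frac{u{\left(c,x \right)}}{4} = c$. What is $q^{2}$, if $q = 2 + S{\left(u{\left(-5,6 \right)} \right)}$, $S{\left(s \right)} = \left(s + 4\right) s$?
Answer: $103684$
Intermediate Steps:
$u{\left(c,x \right)} = 4 c$
$S{\left(s \right)} = s \left(4 + s\right)$ ($S{\left(s \right)} = \left(4 + s\right) s = s \left(4 + s\right)$)
$q = 322$ ($q = 2 + 4 \left(-5\right) \left(4 + 4 \left(-5\right)\right) = 2 - 20 \left(4 - 20\right) = 2 - -320 = 2 + 320 = 322$)
$q^{2} = 322^{2} = 103684$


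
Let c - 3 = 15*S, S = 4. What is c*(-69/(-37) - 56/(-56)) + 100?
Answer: 10378/37 ≈ 280.49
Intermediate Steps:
c = 63 (c = 3 + 15*4 = 3 + 60 = 63)
c*(-69/(-37) - 56/(-56)) + 100 = 63*(-69/(-37) - 56/(-56)) + 100 = 63*(-69*(-1/37) - 56*(-1/56)) + 100 = 63*(69/37 + 1) + 100 = 63*(106/37) + 100 = 6678/37 + 100 = 10378/37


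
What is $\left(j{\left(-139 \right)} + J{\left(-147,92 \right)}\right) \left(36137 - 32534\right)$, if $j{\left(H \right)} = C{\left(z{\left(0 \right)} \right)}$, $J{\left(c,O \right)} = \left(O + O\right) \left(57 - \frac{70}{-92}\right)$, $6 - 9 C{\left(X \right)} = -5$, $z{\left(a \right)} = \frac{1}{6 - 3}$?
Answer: $\frac{114891263}{3} \approx 3.8297 \cdot 10^{7}$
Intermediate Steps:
$z{\left(a \right)} = \frac{1}{3}$
$C{\left(X \right)} = \frac{11}{9}$ ($C{\left(X \right)} = \frac{2}{3} - - \frac{5}{9} = \frac{2}{3} + \frac{5}{9} = \frac{11}{9}$)
$J{\left(c,O \right)} = \frac{2657 O}{23}$ ($J{\left(c,O \right)} = 2 O \left(57 - - \frac{35}{46}\right) = 2 O \left(57 + \frac{35}{46}\right) = 2 O \frac{2657}{46} = \frac{2657 O}{23}$)
$j{\left(H \right)} = \frac{11}{9}$
$\left(j{\left(-139 \right)} + J{\left(-147,92 \right)}\right) \left(36137 - 32534\right) = \left(\frac{11}{9} + \frac{2657}{23} \cdot 92\right) \left(36137 - 32534\right) = \left(\frac{11}{9} + 10628\right) 3603 = \frac{95663}{9} \cdot 3603 = \frac{114891263}{3}$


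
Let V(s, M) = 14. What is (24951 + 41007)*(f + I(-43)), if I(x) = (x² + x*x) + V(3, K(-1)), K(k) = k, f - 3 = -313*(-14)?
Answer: 534061926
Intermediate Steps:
f = 4385 (f = 3 - 313*(-14) = 3 + 4382 = 4385)
I(x) = 14 + 2*x² (I(x) = (x² + x*x) + 14 = (x² + x²) + 14 = 2*x² + 14 = 14 + 2*x²)
(24951 + 41007)*(f + I(-43)) = (24951 + 41007)*(4385 + (14 + 2*(-43)²)) = 65958*(4385 + (14 + 2*1849)) = 65958*(4385 + (14 + 3698)) = 65958*(4385 + 3712) = 65958*8097 = 534061926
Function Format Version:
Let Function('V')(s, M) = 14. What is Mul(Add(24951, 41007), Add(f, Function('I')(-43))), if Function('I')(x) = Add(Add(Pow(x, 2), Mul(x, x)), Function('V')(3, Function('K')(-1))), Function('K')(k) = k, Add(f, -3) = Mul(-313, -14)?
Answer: 534061926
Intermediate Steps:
f = 4385 (f = Add(3, Mul(-313, -14)) = Add(3, 4382) = 4385)
Function('I')(x) = Add(14, Mul(2, Pow(x, 2))) (Function('I')(x) = Add(Add(Pow(x, 2), Mul(x, x)), 14) = Add(Add(Pow(x, 2), Pow(x, 2)), 14) = Add(Mul(2, Pow(x, 2)), 14) = Add(14, Mul(2, Pow(x, 2))))
Mul(Add(24951, 41007), Add(f, Function('I')(-43))) = Mul(Add(24951, 41007), Add(4385, Add(14, Mul(2, Pow(-43, 2))))) = Mul(65958, Add(4385, Add(14, Mul(2, 1849)))) = Mul(65958, Add(4385, Add(14, 3698))) = Mul(65958, Add(4385, 3712)) = Mul(65958, 8097) = 534061926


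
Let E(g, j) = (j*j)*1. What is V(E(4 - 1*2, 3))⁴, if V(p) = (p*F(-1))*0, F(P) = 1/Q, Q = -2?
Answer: 0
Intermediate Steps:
F(P) = -½ (F(P) = 1/(-2) = -½)
E(g, j) = j² (E(g, j) = j²*1 = j²)
V(p) = 0 (V(p) = (p*(-½))*0 = -p/2*0 = 0)
V(E(4 - 1*2, 3))⁴ = 0⁴ = 0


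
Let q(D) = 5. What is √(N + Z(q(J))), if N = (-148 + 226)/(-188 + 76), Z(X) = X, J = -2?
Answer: √3374/28 ≈ 2.0745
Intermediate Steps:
N = -39/56 (N = 78/(-112) = 78*(-1/112) = -39/56 ≈ -0.69643)
√(N + Z(q(J))) = √(-39/56 + 5) = √(241/56) = √3374/28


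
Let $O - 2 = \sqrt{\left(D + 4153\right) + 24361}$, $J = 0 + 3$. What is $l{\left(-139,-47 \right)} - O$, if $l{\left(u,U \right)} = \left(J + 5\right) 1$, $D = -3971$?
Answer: $6 - 9 \sqrt{303} \approx -150.66$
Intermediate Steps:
$J = 3$
$l{\left(u,U \right)} = 8$ ($l{\left(u,U \right)} = \left(3 + 5\right) 1 = 8 \cdot 1 = 8$)
$O = 2 + 9 \sqrt{303}$ ($O = 2 + \sqrt{\left(-3971 + 4153\right) + 24361} = 2 + \sqrt{182 + 24361} = 2 + \sqrt{24543} = 2 + 9 \sqrt{303} \approx 158.66$)
$l{\left(-139,-47 \right)} - O = 8 - \left(2 + 9 \sqrt{303}\right) = 6 - 9 \sqrt{303}$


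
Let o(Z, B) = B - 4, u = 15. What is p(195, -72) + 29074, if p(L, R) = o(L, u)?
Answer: 29085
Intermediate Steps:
o(Z, B) = -4 + B
p(L, R) = 11 (p(L, R) = -4 + 15 = 11)
p(195, -72) + 29074 = 11 + 29074 = 29085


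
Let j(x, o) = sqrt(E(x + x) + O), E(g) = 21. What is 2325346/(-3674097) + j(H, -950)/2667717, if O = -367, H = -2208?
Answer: -2325346/3674097 + I*sqrt(346)/2667717 ≈ -0.6329 + 6.9727e-6*I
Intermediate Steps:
j(x, o) = I*sqrt(346) (j(x, o) = sqrt(21 - 367) = sqrt(-346) = I*sqrt(346))
2325346/(-3674097) + j(H, -950)/2667717 = 2325346/(-3674097) + (I*sqrt(346))/2667717 = 2325346*(-1/3674097) + (I*sqrt(346))*(1/2667717) = -2325346/3674097 + I*sqrt(346)/2667717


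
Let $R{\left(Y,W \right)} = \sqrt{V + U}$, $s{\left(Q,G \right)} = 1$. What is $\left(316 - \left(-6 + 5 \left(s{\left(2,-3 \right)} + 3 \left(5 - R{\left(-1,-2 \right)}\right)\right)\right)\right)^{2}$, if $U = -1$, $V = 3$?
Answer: $59014 + 7260 \sqrt{2} \approx 69281.0$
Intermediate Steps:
$R{\left(Y,W \right)} = \sqrt{2}$ ($R{\left(Y,W \right)} = \sqrt{3 - 1} = \sqrt{2}$)
$\left(316 - \left(-6 + 5 \left(s{\left(2,-3 \right)} + 3 \left(5 - R{\left(-1,-2 \right)}\right)\right)\right)\right)^{2} = \left(316 + \left(6 - 5 \left(1 + 3 \left(5 - \sqrt{2}\right)\right)\right)\right)^{2} = \left(316 + \left(6 - 5 \left(1 + \left(15 - 3 \sqrt{2}\right)\right)\right)\right)^{2} = \left(316 + \left(6 - 5 \left(16 - 3 \sqrt{2}\right)\right)\right)^{2} = \left(316 + \left(6 - \left(80 - 15 \sqrt{2}\right)\right)\right)^{2} = \left(316 - \left(74 - 15 \sqrt{2}\right)\right)^{2} = \left(242 + 15 \sqrt{2}\right)^{2}$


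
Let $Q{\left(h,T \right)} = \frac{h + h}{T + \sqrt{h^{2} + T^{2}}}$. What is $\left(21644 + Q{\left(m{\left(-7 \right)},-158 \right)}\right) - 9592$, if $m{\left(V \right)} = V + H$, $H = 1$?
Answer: $\frac{35998}{3} - \frac{50 \sqrt{10}}{3} \approx 11947.0$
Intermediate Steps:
$m{\left(V \right)} = 1 + V$ ($m{\left(V \right)} = V + 1 = 1 + V$)
$Q{\left(h,T \right)} = \frac{2 h}{T + \sqrt{T^{2} + h^{2}}}$
$\left(21644 + Q{\left(m{\left(-7 \right)},-158 \right)}\right) - 9592 = \left(21644 + \frac{2 \left(1 - 7\right)}{-158 + \sqrt{\left(-158\right)^{2} + \left(1 - 7\right)^{2}}}\right) - 9592 = \left(21644 + 2 \left(-6\right) \frac{1}{-158 + \sqrt{24964 + \left(-6\right)^{2}}}\right) - 9592 = \left(21644 + 2 \left(-6\right) \frac{1}{-158 + \sqrt{24964 + 36}}\right) - 9592 = \left(21644 + 2 \left(-6\right) \frac{1}{-158 + \sqrt{25000}}\right) - 9592 = \left(21644 + 2 \left(-6\right) \frac{1}{-158 + 50 \sqrt{10}}\right) - 9592 = \left(21644 - \frac{12}{-158 + 50 \sqrt{10}}\right) - 9592 = 12052 - \frac{12}{-158 + 50 \sqrt{10}}$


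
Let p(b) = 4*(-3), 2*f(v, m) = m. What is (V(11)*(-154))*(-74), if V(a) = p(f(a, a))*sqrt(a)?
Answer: -136752*sqrt(11) ≈ -4.5356e+5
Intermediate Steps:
f(v, m) = m/2
p(b) = -12
V(a) = -12*sqrt(a)
(V(11)*(-154))*(-74) = (-12*sqrt(11)*(-154))*(-74) = (1848*sqrt(11))*(-74) = -136752*sqrt(11)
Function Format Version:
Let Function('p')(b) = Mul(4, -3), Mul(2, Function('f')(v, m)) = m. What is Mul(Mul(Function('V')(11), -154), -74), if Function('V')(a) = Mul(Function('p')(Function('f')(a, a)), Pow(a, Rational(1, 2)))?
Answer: Mul(-136752, Pow(11, Rational(1, 2))) ≈ -4.5356e+5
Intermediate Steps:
Function('f')(v, m) = Mul(Rational(1, 2), m)
Function('p')(b) = -12
Function('V')(a) = Mul(-12, Pow(a, Rational(1, 2)))
Mul(Mul(Function('V')(11), -154), -74) = Mul(Mul(Mul(-12, Pow(11, Rational(1, 2))), -154), -74) = Mul(Mul(1848, Pow(11, Rational(1, 2))), -74) = Mul(-136752, Pow(11, Rational(1, 2)))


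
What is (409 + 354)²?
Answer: 582169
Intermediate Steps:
(409 + 354)² = 763² = 582169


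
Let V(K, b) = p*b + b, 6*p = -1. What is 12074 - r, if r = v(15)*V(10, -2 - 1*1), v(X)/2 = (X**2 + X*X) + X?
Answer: 14399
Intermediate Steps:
p = -1/6 (p = (1/6)*(-1) = -1/6 ≈ -0.16667)
V(K, b) = 5*b/6 (V(K, b) = -b/6 + b = 5*b/6)
v(X) = 2*X + 4*X**2 (v(X) = 2*((X**2 + X*X) + X) = 2*((X**2 + X**2) + X) = 2*(2*X**2 + X) = 2*(X + 2*X**2) = 2*X + 4*X**2)
r = -2325 (r = (2*15*(1 + 2*15))*(5*(-2 - 1*1)/6) = (2*15*(1 + 30))*(5*(-2 - 1)/6) = (2*15*31)*((5/6)*(-3)) = 930*(-5/2) = -2325)
12074 - r = 12074 - 1*(-2325) = 12074 + 2325 = 14399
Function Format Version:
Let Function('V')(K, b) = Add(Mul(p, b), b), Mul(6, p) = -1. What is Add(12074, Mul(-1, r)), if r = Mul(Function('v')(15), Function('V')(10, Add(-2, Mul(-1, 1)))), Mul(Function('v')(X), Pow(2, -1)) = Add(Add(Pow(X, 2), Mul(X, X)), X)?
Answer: 14399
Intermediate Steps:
p = Rational(-1, 6) (p = Mul(Rational(1, 6), -1) = Rational(-1, 6) ≈ -0.16667)
Function('V')(K, b) = Mul(Rational(5, 6), b) (Function('V')(K, b) = Add(Mul(Rational(-1, 6), b), b) = Mul(Rational(5, 6), b))
Function('v')(X) = Add(Mul(2, X), Mul(4, Pow(X, 2))) (Function('v')(X) = Mul(2, Add(Add(Pow(X, 2), Mul(X, X)), X)) = Mul(2, Add(Add(Pow(X, 2), Pow(X, 2)), X)) = Mul(2, Add(Mul(2, Pow(X, 2)), X)) = Mul(2, Add(X, Mul(2, Pow(X, 2)))) = Add(Mul(2, X), Mul(4, Pow(X, 2))))
r = -2325 (r = Mul(Mul(2, 15, Add(1, Mul(2, 15))), Mul(Rational(5, 6), Add(-2, Mul(-1, 1)))) = Mul(Mul(2, 15, Add(1, 30)), Mul(Rational(5, 6), Add(-2, -1))) = Mul(Mul(2, 15, 31), Mul(Rational(5, 6), -3)) = Mul(930, Rational(-5, 2)) = -2325)
Add(12074, Mul(-1, r)) = Add(12074, Mul(-1, -2325)) = Add(12074, 2325) = 14399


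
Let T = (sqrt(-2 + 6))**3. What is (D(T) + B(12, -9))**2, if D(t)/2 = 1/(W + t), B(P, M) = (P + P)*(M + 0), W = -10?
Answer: 47089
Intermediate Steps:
B(P, M) = 2*M*P (B(P, M) = (2*P)*M = 2*M*P)
T = 8 (T = (sqrt(4))**3 = 2**3 = 8)
D(t) = 2/(-10 + t)
(D(T) + B(12, -9))**2 = (2/(-10 + 8) + 2*(-9)*12)**2 = (2/(-2) - 216)**2 = (2*(-1/2) - 216)**2 = (-1 - 216)**2 = (-217)**2 = 47089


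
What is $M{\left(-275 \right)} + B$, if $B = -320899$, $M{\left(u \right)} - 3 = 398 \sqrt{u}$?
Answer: $-320896 + 1990 i \sqrt{11} \approx -3.209 \cdot 10^{5} + 6600.1 i$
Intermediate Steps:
$M{\left(u \right)} = 3 + 398 \sqrt{u}$
$M{\left(-275 \right)} + B = \left(3 + 398 \sqrt{-275}\right) - 320899 = \left(3 + 398 \cdot 5 i \sqrt{11}\right) - 320899 = \left(3 + 1990 i \sqrt{11}\right) - 320899 = -320896 + 1990 i \sqrt{11}$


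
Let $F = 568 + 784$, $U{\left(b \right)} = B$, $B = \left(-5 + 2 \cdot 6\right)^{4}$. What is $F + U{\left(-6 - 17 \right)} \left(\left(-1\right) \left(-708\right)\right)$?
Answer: $1701260$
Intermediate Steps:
$B = 2401$ ($B = \left(-5 + 12\right)^{4} = 7^{4} = 2401$)
$U{\left(b \right)} = 2401$
$F = 1352$
$F + U{\left(-6 - 17 \right)} \left(\left(-1\right) \left(-708\right)\right) = 1352 + 2401 \left(\left(-1\right) \left(-708\right)\right) = 1352 + 2401 \cdot 708 = 1352 + 1699908 = 1701260$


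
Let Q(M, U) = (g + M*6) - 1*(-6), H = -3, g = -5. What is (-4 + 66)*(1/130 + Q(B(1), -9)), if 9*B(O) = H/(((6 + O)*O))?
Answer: 20367/455 ≈ 44.763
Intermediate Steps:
B(O) = -1/(3*O*(6 + O)) (B(O) = (-3*1/(O*(6 + O)))/9 = (-3/(O*(6 + O)))/9 = -1/(3*O*(6 + O)))
Q(M, U) = 1 + 6*M (Q(M, U) = (-5 + M*6) - 1*(-6) = (-5 + 6*M) + 6 = 1 + 6*M)
(-4 + 66)*(1/130 + Q(B(1), -9)) = (-4 + 66)*(1/130 + (1 + 6*(-1/3/(1*(6 + 1))))) = 62*(1/130 + (1 + 6*(-1/3*1/7))) = 62*(1/130 + (1 + 6*(-1/3*1*1/7))) = 62*(1/130 + (1 + 6*(-1/21))) = 62*(1/130 + (1 - 2/7)) = 62*(1/130 + 5/7) = 62*(657/910) = 20367/455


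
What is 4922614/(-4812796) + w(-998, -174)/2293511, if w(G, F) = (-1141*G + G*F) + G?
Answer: -2489351720821/5519100283378 ≈ -0.45104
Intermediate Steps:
w(G, F) = -1140*G + F*G (w(G, F) = (-1141*G + F*G) + G = -1140*G + F*G)
4922614/(-4812796) + w(-998, -174)/2293511 = 4922614/(-4812796) - 998*(-1140 - 174)/2293511 = 4922614*(-1/4812796) - 998*(-1314)*(1/2293511) = -2461307/2406398 + 1311372*(1/2293511) = -2461307/2406398 + 1311372/2293511 = -2489351720821/5519100283378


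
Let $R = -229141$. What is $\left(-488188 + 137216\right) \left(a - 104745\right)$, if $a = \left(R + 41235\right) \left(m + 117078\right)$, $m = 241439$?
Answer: $23644141358792884$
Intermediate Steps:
$a = -67367495402$ ($a = \left(-229141 + 41235\right) \left(241439 + 117078\right) = \left(-187906\right) 358517 = -67367495402$)
$\left(-488188 + 137216\right) \left(a - 104745\right) = \left(-488188 + 137216\right) \left(-67367495402 - 104745\right) = \left(-350972\right) \left(-67367600147\right) = 23644141358792884$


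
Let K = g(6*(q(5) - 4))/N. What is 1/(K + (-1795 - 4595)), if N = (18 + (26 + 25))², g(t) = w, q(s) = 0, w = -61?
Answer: -4761/30422851 ≈ -0.00015649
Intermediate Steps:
g(t) = -61
N = 4761 (N = (18 + 51)² = 69² = 4761)
K = -61/4761 ≈ -0.012812
1/(K + (-1795 - 4595)) = 1/(-61/4761 + (-1795 - 4595)) = 1/(-61/4761 - 6390) = 1/(-30422851/4761) = -4761/30422851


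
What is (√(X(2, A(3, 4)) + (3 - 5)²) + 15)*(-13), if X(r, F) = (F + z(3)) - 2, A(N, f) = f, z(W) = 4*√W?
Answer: -195 - 13*√(6 + 4*√3) ≈ -241.74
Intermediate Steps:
X(r, F) = -2 + F + 4*√3 (X(r, F) = (F + 4*√3) - 2 = -2 + F + 4*√3)
(√(X(2, A(3, 4)) + (3 - 5)²) + 15)*(-13) = (√((-2 + 4 + 4*√3) + (3 - 5)²) + 15)*(-13) = (√((2 + 4*√3) + (-2)²) + 15)*(-13) = (√((2 + 4*√3) + 4) + 15)*(-13) = (√(6 + 4*√3) + 15)*(-13) = (15 + √(6 + 4*√3))*(-13) = -195 - 13*√(6 + 4*√3)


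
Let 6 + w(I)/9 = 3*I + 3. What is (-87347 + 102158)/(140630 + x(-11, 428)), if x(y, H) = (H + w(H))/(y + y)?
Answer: 9874/93391 ≈ 0.10573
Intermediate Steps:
w(I) = -27 + 27*I (w(I) = -54 + 9*(3*I + 3) = -54 + 9*(3 + 3*I) = -54 + (27 + 27*I) = -27 + 27*I)
x(y, H) = (-27 + 28*H)/(2*y) (x(y, H) = (H + (-27 + 27*H))/(y + y) = (-27 + 28*H)/((2*y)) = (-27 + 28*H)*(1/(2*y)) = (-27 + 28*H)/(2*y))
(-87347 + 102158)/(140630 + x(-11, 428)) = (-87347 + 102158)/(140630 + (1/2)*(-27 + 28*428)/(-11)) = 14811/(140630 + (1/2)*(-1/11)*(-27 + 11984)) = 14811/(140630 + (1/2)*(-1/11)*11957) = 14811/(140630 - 1087/2) = 14811/(280173/2) = 14811*(2/280173) = 9874/93391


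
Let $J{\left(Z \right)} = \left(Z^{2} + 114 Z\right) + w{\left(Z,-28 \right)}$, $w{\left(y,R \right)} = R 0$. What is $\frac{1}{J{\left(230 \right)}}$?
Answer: $\frac{1}{79120} \approx 1.2639 \cdot 10^{-5}$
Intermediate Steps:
$w{\left(y,R \right)} = 0$
$J{\left(Z \right)} = Z^{2} + 114 Z$ ($J{\left(Z \right)} = \left(Z^{2} + 114 Z\right) + 0 = Z^{2} + 114 Z$)
$\frac{1}{J{\left(230 \right)}} = \frac{1}{230 \left(114 + 230\right)} = \frac{1}{230 \cdot 344} = \frac{1}{79120}$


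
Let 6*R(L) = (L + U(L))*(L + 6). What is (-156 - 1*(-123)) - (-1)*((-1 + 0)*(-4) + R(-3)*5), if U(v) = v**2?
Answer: -14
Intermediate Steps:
R(L) = (6 + L)*(L + L**2)/6 (R(L) = ((L + L**2)*(L + 6))/6 = ((L + L**2)*(6 + L))/6 = ((6 + L)*(L + L**2))/6 = (6 + L)*(L + L**2)/6)
(-156 - 1*(-123)) - (-1)*((-1 + 0)*(-4) + R(-3)*5) = (-156 - 1*(-123)) - (-1)*((-1 + 0)*(-4) + ((1/6)*(-3)*(6 + (-3)**2 + 7*(-3)))*5) = (-156 + 123) - (-1)*(-1*(-4) + ((1/6)*(-3)*(6 + 9 - 21))*5) = -33 - (-1)*(4 + ((1/6)*(-3)*(-6))*5) = -33 - (-1)*(4 + 3*5) = -33 - (-1)*(4 + 15) = -33 - (-1)*19 = -33 - 1*(-19) = -33 + 19 = -14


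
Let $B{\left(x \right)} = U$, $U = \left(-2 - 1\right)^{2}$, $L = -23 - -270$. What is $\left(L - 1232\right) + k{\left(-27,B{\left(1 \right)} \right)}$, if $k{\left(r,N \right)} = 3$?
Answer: $-982$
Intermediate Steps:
$L = 247$ ($L = -23 + 270 = 247$)
$U = 9$ ($U = \left(-3\right)^{2} = 9$)
$B{\left(x \right)} = 9$
$\left(L - 1232\right) + k{\left(-27,B{\left(1 \right)} \right)} = \left(247 - 1232\right) + 3 = -985 + 3 = -982$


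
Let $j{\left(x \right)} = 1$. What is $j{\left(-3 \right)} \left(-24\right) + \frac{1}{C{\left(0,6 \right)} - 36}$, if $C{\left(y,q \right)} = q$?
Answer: $- \frac{721}{30} \approx -24.033$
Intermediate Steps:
$j{\left(-3 \right)} \left(-24\right) + \frac{1}{C{\left(0,6 \right)} - 36} = 1 \left(-24\right) + \frac{1}{6 - 36} = -24 + \frac{1}{-30} = -24 - \frac{1}{30} = - \frac{721}{30}$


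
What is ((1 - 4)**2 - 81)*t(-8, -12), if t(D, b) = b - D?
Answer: 288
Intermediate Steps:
((1 - 4)**2 - 81)*t(-8, -12) = ((1 - 4)**2 - 81)*(-12 - 1*(-8)) = ((-3)**2 - 81)*(-12 + 8) = (9 - 81)*(-4) = -72*(-4) = 288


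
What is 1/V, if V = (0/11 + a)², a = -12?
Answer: 1/144 ≈ 0.0069444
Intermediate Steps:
V = 144 (V = (0/11 - 12)² = (0*(1/11) - 12)² = (0 - 12)² = (-12)² = 144)
1/V = 1/144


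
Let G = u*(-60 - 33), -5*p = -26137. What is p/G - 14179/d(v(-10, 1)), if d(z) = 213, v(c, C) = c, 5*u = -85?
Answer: -35505938/561255 ≈ -63.262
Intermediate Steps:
u = -17 (u = (1/5)*(-85) = -17)
p = 26137/5 (p = -1/5*(-26137) = 26137/5 ≈ 5227.4)
G = 1581 (G = -17*(-60 - 33) = -17*(-93) = 1581)
p/G - 14179/d(v(-10, 1)) = (26137/5)/1581 - 14179/213 = (26137/5)*(1/1581) - 14179*1/213 = 26137/7905 - 14179/213 = -35505938/561255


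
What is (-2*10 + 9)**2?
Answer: 121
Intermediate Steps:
(-2*10 + 9)**2 = (-20 + 9)**2 = (-11)**2 = 121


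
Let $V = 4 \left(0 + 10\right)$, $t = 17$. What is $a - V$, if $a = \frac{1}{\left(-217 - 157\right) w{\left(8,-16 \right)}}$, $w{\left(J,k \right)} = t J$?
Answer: $- \frac{2034561}{50864} \approx -40.0$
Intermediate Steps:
$w{\left(J,k \right)} = 17 J$
$a = - \frac{1}{50864}$ ($a = \frac{1}{\left(-217 - 157\right) 17 \cdot 8} = \frac{1}{\left(-374\right) 136} = \left(- \frac{1}{374}\right) \frac{1}{136} = - \frac{1}{50864} \approx -1.966 \cdot 10^{-5}$)
$V = 40$ ($V = 4 \cdot 10 = 40$)
$a - V = - \frac{1}{50864} - 40 = - \frac{2034561}{50864}$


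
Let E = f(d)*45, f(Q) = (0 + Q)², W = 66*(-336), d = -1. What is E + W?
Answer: -22131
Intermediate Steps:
W = -22176
f(Q) = Q²
E = 45 (E = (-1)²*45 = 1*45 = 45)
E + W = 45 - 22176 = -22131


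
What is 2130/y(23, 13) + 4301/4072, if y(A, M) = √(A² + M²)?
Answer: 4301/4072 + 1065*√698/349 ≈ 81.678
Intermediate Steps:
2130/y(23, 13) + 4301/4072 = 2130/(√(23² + 13²)) + 4301/4072 = 2130/(√(529 + 169)) + 4301*(1/4072) = 2130/(√698) + 4301/4072 = 2130*(√698/698) + 4301/4072 = 1065*√698/349 + 4301/4072 = 4301/4072 + 1065*√698/349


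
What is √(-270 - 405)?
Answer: 15*I*√3 ≈ 25.981*I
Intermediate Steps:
√(-270 - 405) = √(-675) = 15*I*√3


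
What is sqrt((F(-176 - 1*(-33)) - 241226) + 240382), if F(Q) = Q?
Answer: I*sqrt(987) ≈ 31.417*I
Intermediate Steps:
sqrt((F(-176 - 1*(-33)) - 241226) + 240382) = sqrt(((-176 - 1*(-33)) - 241226) + 240382) = sqrt(((-176 + 33) - 241226) + 240382) = sqrt((-143 - 241226) + 240382) = sqrt(-241369 + 240382) = sqrt(-987) = I*sqrt(987)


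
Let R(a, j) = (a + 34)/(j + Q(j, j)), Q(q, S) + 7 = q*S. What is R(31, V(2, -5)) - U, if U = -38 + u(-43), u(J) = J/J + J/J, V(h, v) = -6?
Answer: 893/23 ≈ 38.826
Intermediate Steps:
Q(q, S) = -7 + S*q (Q(q, S) = -7 + q*S = -7 + S*q)
R(a, j) = (34 + a)/(-7 + j + j**2) (R(a, j) = (a + 34)/(j + (-7 + j*j)) = (34 + a)/(j + (-7 + j**2)) = (34 + a)/(-7 + j + j**2))
u(J) = 2 (u(J) = 1 + 1 = 2)
U = -36 (U = -38 + 2 = -36)
R(31, V(2, -5)) - U = (34 + 31)/(-7 - 6 + (-6)**2) - 1*(-36) = 65/(-7 - 6 + 36) + 36 = 65/23 + 36 = 893/23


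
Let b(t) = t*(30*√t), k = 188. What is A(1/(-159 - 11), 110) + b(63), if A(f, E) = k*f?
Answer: -94/85 + 5670*√7 ≈ 15000.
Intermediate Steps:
b(t) = 30*t^(3/2)
A(f, E) = 188*f
A(1/(-159 - 11), 110) + b(63) = 188/(-159 - 11) + 30*63^(3/2) = 188/(-170) + 30*(189*√7) = 188*(-1/170) + 5670*√7 = -94/85 + 5670*√7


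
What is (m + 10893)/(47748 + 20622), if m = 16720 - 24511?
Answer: 517/11395 ≈ 0.045371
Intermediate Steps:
m = -7791
(m + 10893)/(47748 + 20622) = (-7791 + 10893)/(47748 + 20622) = 3102/68370 = 3102*(1/68370) = 517/11395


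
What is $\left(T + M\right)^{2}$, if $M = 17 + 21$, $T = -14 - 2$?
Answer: $484$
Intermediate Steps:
$T = -16$
$M = 38$
$\left(T + M\right)^{2} = \left(-16 + 38\right)^{2} = 22^{2} = 484$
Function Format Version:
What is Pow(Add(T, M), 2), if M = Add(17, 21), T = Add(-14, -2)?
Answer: 484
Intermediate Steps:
T = -16
M = 38
Pow(Add(T, M), 2) = Pow(Add(-16, 38), 2) = Pow(22, 2) = 484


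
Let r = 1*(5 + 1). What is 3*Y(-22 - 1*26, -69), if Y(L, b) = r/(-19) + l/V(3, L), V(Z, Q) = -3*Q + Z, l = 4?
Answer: -806/931 ≈ -0.86574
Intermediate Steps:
V(Z, Q) = Z - 3*Q
r = 6 (r = 1*6 = 6)
Y(L, b) = -6/19 + 4/(3 - 3*L) (Y(L, b) = 6/(-19) + 4/(3 - 3*L) = 6*(-1/19) + 4/(3 - 3*L) = -6/19 + 4/(3 - 3*L))
3*Y(-22 - 1*26, -69) = 3*(2*(-29 - 9*(-22 - 1*26))/(57*(-1 + (-22 - 1*26)))) = 3*(2*(-29 - 9*(-22 - 26))/(57*(-1 + (-22 - 26)))) = 3*(2*(-29 - 9*(-48))/(57*(-1 - 48))) = 3*((2/57)*(-29 + 432)/(-49)) = 3*((2/57)*(-1/49)*403) = 3*(-806/2793) = -806/931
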